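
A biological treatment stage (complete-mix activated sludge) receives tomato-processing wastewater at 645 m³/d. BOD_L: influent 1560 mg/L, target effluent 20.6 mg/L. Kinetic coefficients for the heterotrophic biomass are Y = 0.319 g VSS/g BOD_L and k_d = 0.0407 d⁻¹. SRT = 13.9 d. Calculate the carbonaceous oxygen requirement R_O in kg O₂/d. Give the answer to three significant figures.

R_O ≈ 706 kg O₂/d

Y_obs = Y / (1 + k_d θ_c) = 0.319 / (1 + 0.0407 × 13.9) = 0.319 / 1.566 = 0.2037.
Mass of BOD_L removed per day: Q(S₀ − S) = 645 × 1539 g/m³ = 992.9 kg/d.
Net sludge production P_X = 0.2037 × 992.9 = 202.3 kg VSS/d.
Carbonaceous O₂ demand = substrate oxidised − cell-mass equivalent = 992.9 − 1.42 × 202.3 = 705.7 kg O₂/d.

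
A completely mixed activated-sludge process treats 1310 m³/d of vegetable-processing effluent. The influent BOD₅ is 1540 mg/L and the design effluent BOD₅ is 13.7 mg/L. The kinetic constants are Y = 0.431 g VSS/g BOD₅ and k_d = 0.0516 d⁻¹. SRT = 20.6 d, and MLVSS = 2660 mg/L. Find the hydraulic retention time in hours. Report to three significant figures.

From the SRT design equation V = Y Q (S₀−S) θ_c / [X (1 + k_d θ_c)] = 0.431 × 1310 × (1540 − 13.7) × 20.6 / [2660 × (1 + 0.0516 × 20.6)] = 1.78×10^7 / 5487 = 3235 m³.
HRT = V/Q = 3235 m³ / 1310 m³·d⁻¹ = 2.470 d × 24 = 59.27 h.

τ ≈ 59.3 h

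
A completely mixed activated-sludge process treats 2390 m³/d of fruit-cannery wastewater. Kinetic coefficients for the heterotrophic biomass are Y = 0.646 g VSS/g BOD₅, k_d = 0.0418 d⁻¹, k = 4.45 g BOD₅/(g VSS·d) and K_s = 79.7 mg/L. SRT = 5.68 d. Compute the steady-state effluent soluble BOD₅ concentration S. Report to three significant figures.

Effluent substrate depends only on kinetics and SRT: S = K_s(1 + k_d θ_c) / [θ_c(Yk − k_d) − 1] = 79.7 × (1 + 0.0418 × 5.68) / [5.68 × (0.646 × 4.45 − 0.0418) − 1] = 98.62 / 15.09 = 6.535 mg/L.

S ≈ 6.54 mg/L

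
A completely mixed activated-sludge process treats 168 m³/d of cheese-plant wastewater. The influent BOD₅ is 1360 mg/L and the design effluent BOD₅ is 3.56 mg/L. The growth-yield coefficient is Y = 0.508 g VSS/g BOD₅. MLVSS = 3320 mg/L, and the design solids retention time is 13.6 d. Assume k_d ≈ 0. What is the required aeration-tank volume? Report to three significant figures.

V ≈ 474 m³

V·X = Y·Q·ΔS·θ_c gives V = 0.508 × 168 × (1360 − 3.56) × 13.6 / 3320 = 474.2 m³.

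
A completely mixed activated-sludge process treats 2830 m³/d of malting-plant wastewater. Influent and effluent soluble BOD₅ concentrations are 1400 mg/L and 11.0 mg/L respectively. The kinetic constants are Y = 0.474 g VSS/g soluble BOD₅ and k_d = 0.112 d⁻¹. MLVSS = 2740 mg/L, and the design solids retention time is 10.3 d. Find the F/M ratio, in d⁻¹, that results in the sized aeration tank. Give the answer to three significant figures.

F/M ≈ 0.445 d⁻¹

Steady-state biomass mass balance: V·X·(1 + k_d·θ_c) = Y·Q·(S₀ − S)·θ_c, so V = 0.474 × 2830 × (1400 − 11.0) × 10.3 / [2740 × (1 + 0.112 × 10.3)] = 1.92×10^7 / 5901 = 3252 m³.
Food-to-microorganism ratio F/M = Q S₀ / (V X) = 2830 × 1400 / (3252 × 2740) = 0.4446 d⁻¹.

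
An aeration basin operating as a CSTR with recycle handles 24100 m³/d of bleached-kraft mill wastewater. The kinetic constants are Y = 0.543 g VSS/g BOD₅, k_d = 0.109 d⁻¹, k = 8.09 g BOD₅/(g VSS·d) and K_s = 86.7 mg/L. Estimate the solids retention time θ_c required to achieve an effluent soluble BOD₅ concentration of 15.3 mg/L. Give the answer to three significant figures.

Specific growth rate at S = 15.3 mg/L: μ = YkS/(K_s+S) = 0.543·8.09·15.3/(86.7+15.3) = 0.6589 d⁻¹.
Then 1/θ_c = μ − k_d = 0.6589 − 0.109 = 0.5499 d⁻¹, giving θ_c = 1.818 d.

θ_c ≈ 1.82 d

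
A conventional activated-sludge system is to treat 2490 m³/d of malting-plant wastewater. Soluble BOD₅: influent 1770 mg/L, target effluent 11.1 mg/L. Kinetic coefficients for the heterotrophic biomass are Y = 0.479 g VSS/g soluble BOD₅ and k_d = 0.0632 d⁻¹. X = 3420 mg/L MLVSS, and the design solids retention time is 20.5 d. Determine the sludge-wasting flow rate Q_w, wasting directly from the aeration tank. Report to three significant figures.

Q_w ≈ 267 m³/d

Steady-state biomass mass balance: V·X·(1 + k_d·θ_c) = Y·Q·(S₀ − S)·θ_c, so V = 0.479 × 2490 × (1770 − 11.1) × 20.5 / [3420 × (1 + 0.0632 × 20.5)] = 4.3×10^7 / 7851 = 5478 m³.
For wasting at MLVSS concentration, Q_w = V/θ_c = 5478/20.5 = 267.2 m³/d.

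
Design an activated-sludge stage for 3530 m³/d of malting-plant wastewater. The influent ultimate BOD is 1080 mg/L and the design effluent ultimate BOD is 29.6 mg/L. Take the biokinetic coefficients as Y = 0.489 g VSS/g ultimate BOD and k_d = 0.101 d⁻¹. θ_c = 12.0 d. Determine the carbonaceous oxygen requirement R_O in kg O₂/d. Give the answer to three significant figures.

R_O ≈ 2540 kg O₂/d

Correct the yield for decay: Y_obs = Y/(1 + k_d θ_c) = 0.489 / (1 + 0.101 × 12.0) = 0.489 / 2.212 = 0.2211.
Q·(S₀ − S) = 3530 × (1080 − 29.6) × 10⁻³ = 3708 kg/d removed.
Biomass synthesised: P_X = Y_obs × 3708 = 819.7 kg VSS/d.
R_O = Q·(S₀ − S) − 1.42·P_X = 3708 − 1.42 × 819.7 = 2544 kg O₂/d.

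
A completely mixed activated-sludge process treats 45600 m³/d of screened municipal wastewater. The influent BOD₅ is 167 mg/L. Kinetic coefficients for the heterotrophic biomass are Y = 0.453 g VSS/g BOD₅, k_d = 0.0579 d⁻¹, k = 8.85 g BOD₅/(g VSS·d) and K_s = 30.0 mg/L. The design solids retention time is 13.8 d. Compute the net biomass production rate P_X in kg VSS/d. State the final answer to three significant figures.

P_X ≈ 1910 kg VSS/d

Effluent substrate depends only on kinetics and SRT: S = K_s(1 + k_d θ_c) / [θ_c(Yk − k_d) − 1] = 30.0 × (1 + 0.0579 × 13.8) / [13.8 × (0.453 × 8.85 − 0.0579) − 1] = 53.97 / 53.53 = 1.008 mg/L.
Correct the yield for decay: Y_obs = Y/(1 + k_d θ_c) = 0.453 / (1 + 0.0579 × 13.8) = 0.453 / 1.799 = 0.2518.
Substrate removed = Q·(S₀ − S) = 45600 m³/d × (167 − 1.01) g/m³ = 7.57×10^6 g/d = 7569 kg/d.
Biomass produced: P_X = Y_obs·Q·ΔS = 0.2518 × 7569 ≈ 1906 kg VSS/d.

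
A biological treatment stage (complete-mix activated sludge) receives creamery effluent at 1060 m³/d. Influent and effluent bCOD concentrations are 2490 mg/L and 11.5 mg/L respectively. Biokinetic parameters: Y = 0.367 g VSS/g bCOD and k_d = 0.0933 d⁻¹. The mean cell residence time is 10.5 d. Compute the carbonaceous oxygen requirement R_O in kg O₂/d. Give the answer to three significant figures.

R_O ≈ 1940 kg O₂/d

Correct the yield for decay: Y_obs = Y/(1 + k_d θ_c) = 0.367 / (1 + 0.0933 × 10.5) = 0.367 / 1.980 = 0.1854.
Mass of bCOD removed per day: Q(S₀ − S) = 1060 × 2478 g/m³ = 2627 kg/d.
Biomass synthesised: P_X = Y_obs × 2627 = 487.0 kg VSS/d.
R_O = Q·(S₀ − S) − 1.42·P_X = 2627 − 1.42 × 487.0 = 1936 kg O₂/d.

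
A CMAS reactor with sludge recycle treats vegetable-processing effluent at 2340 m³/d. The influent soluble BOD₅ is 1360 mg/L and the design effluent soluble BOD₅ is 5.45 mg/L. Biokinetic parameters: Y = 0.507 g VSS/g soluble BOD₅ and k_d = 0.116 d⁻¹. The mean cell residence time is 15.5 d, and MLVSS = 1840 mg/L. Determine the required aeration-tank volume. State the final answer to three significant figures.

V ≈ 4840 m³

Steady-state biomass mass balance: V·X·(1 + k_d·θ_c) = Y·Q·(S₀ − S)·θ_c, so V = 0.507 × 2340 × (1360 − 5.45) × 15.5 / [1840 × (1 + 0.116 × 15.5)] = 2.49×10^7 / 5148 = 4838 m³.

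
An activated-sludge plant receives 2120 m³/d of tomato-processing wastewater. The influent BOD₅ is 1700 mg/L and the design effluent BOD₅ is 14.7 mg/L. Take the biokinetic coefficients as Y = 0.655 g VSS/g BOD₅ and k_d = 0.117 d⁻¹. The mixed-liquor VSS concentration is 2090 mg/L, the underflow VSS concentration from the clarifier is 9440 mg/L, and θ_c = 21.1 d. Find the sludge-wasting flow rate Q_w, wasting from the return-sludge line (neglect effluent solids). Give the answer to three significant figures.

Q_w ≈ 71.5 m³/d

Steady-state biomass mass balance: V·X·(1 + k_d·θ_c) = Y·Q·(S₀ − S)·θ_c, so V = 0.655 × 2120 × (1700 − 14.7) × 21.1 / [2090 × (1 + 0.117 × 21.1)] = 4.94×10^7 / 7250 = 6811 m³.
Wasting from the return line (neglecting effluent solids): Q_w = V·X / (θ_c·X_r) = 6811 × 2090 / (21.1 × 9440) = 71.47 m³/d.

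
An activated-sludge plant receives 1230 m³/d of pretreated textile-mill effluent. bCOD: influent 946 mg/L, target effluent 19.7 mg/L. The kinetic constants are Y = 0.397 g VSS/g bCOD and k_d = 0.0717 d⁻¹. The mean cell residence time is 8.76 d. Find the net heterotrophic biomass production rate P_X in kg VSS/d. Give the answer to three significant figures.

Correct the yield for decay: Y_obs = Y/(1 + k_d θ_c) = 0.397 / (1 + 0.0717 × 8.76) = 0.397 / 1.628 = 0.2438.
Substrate removed = Q·(S₀ − S) = 1230 m³/d × (946 − 19.7) g/m³ = 1.14×10^6 g/d = 1139 kg/d.
P_X = Y_obs · Q(S₀ − S) = 0.2438 × 1139 = 277.8 kg VSS/d.

P_X ≈ 278 kg VSS/d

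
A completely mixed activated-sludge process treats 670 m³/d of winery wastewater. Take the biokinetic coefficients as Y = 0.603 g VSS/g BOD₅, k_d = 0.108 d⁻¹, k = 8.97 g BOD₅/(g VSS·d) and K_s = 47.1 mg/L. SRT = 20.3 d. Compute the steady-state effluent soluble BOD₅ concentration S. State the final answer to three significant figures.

From the Monod/SRT balance for a CMAS, S = K_s·(1+k_d θ_c)/[θ_c·(Y k − k_d) − 1] = 47.1 × (1 + 0.108 × 20.3) / [20.3 × (0.603 × 8.97 − 0.108) − 1] = 150.4 / 106.6 = 1.410 mg/L.

S ≈ 1.41 mg/L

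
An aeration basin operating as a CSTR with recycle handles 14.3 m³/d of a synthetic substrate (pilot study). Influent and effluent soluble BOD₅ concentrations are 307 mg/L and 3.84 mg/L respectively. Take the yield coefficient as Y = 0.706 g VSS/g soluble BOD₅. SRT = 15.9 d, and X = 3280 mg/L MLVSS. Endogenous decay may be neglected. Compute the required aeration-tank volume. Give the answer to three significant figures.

V·X = Y·Q·ΔS·θ_c gives V = 0.706 × 14.3 × (307 − 3.84) × 15.9 / 3280 = 14.84 m³.

V ≈ 14.8 m³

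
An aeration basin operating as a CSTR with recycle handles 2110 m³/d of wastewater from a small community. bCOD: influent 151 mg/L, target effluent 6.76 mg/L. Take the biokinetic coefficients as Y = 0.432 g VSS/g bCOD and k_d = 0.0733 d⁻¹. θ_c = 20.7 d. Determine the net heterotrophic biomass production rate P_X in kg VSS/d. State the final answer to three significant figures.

P_X ≈ 52.2 kg VSS/d

Correct the yield for decay: Y_obs = Y/(1 + k_d θ_c) = 0.432 / (1 + 0.0733 × 20.7) = 0.432 / 2.517 = 0.1716.
ΔS = 151 − 6.76 = 144.2 mg/L, so the substrate removal rate is 2110 × 144.2/1000 = 304.3 kg bCOD/d.
Biomass produced: P_X = Y_obs·Q·ΔS = 0.1716 × 304.3 ≈ 52.23 kg VSS/d.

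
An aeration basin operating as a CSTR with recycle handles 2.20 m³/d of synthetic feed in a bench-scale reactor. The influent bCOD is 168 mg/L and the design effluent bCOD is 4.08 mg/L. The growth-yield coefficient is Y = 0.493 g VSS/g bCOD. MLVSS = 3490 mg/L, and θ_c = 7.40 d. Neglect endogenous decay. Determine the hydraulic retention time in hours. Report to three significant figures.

τ ≈ 4.11 h

With k_d = 0 the design equation reduces to V = Y Q (S₀−S) θ_c / X = 0.493 × 2.20 × (168 − 4.08) × 7.40 / 3490 = 0.3770 m³.
Hydraulic retention time τ = V/Q = 0.3770 / 2.20 = 0.1714 d = 4.112 h.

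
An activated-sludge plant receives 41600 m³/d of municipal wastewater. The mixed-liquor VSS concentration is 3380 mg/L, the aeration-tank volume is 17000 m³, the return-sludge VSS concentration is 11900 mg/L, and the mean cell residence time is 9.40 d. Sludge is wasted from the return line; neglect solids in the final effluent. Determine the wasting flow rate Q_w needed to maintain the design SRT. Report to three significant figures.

Q_w ≈ 514 m³/d

Q_w = (V·X)/(θ_c X_r) = 17000 × 3380 / (9.40 × 11900) = 513.7 m³/d.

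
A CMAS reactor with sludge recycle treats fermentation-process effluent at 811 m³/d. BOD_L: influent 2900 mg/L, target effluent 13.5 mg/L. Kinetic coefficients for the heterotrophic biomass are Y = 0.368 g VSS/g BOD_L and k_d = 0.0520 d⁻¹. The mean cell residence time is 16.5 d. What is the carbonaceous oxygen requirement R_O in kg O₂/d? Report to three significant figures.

Correct the yield for decay: Y_obs = Y/(1 + k_d θ_c) = 0.368 / (1 + 0.0520 × 16.5) = 0.368 / 1.858 = 0.1981.
Q·(S₀ − S) = 811 × (2900 − 13.5) × 10⁻³ = 2341 kg/d removed.
Net sludge production P_X = 0.1981 × 2341 = 463.7 kg VSS/d.
Carbonaceous O₂ demand = substrate oxidised − cell-mass equivalent = 2341 − 1.42 × 463.7 = 1683 kg O₂/d.

R_O ≈ 1680 kg O₂/d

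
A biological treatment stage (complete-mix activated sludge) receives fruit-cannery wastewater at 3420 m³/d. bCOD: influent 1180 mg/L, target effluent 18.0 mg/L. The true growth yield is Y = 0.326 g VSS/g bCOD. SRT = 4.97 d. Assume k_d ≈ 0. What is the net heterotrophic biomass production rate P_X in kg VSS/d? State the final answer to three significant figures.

No decay correction is needed, so Y_obs = Y = 0.326.
Substrate removed = Q·(S₀ − S) = 3420 m³/d × (1180 − 18.0) g/m³ = 3.97×10^6 g/d = 3974 kg/d.
P_X = Y_obs · Q(S₀ − S) = 0.3260 × 3974 = 1296 kg VSS/d.

P_X ≈ 1300 kg VSS/d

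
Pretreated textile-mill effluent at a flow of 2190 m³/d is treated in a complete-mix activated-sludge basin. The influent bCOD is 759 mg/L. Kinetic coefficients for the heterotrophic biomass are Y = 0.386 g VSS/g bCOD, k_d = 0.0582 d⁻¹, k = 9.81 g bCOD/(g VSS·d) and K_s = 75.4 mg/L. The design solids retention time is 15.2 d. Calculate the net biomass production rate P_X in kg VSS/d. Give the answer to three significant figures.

From the Monod/SRT balance for a CMAS, S = K_s·(1+k_d θ_c)/[θ_c·(Y k − k_d) − 1] = 75.4 × (1 + 0.0582 × 15.2) / [15.2 × (0.386 × 9.81 − 0.0582) − 1] = 142.1 / 55.67 = 2.552 mg/L.
Correct the yield for decay: Y_obs = Y/(1 + k_d θ_c) = 0.386 / (1 + 0.0582 × 15.2) = 0.386 / 1.885 = 0.2048.
Mass of bCOD removed per day: Q(S₀ − S) = 2190 × 756.5 g/m³ = 1657 kg/d.
So the net sludge growth is P_X = 0.2048 × 1657 = 339.3 kg VSS/d.

P_X ≈ 339 kg VSS/d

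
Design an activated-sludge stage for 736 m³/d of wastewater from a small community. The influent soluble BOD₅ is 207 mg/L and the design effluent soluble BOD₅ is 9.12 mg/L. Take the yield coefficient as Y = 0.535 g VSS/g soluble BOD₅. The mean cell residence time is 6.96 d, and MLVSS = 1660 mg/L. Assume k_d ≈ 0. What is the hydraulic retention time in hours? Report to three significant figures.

τ ≈ 10.7 h

V·X = Y·Q·ΔS·θ_c gives V = 0.535 × 736 × (207 − 9.12) × 6.96 / 1660 = 326.7 m³.
HRT = V/Q = 326.7 m³ / 736 m³·d⁻¹ = 0.4439 d × 24 = 10.65 h.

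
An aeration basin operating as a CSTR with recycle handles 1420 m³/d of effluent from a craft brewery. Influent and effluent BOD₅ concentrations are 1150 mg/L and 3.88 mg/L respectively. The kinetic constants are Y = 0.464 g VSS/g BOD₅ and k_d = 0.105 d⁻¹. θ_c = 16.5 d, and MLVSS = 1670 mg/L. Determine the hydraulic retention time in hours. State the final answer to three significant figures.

Steady-state biomass mass balance: V·X·(1 + k_d·θ_c) = Y·Q·(S₀ − S)·θ_c, so V = 0.464 × 1420 × (1150 − 3.88) × 16.5 / [1670 × (1 + 0.105 × 16.5)] = 1.25×10^7 / 4563 = 2731 m³.
τ = V/Q = 2731/1420 = 1.923 d, or 46.15 h.

τ ≈ 46.1 h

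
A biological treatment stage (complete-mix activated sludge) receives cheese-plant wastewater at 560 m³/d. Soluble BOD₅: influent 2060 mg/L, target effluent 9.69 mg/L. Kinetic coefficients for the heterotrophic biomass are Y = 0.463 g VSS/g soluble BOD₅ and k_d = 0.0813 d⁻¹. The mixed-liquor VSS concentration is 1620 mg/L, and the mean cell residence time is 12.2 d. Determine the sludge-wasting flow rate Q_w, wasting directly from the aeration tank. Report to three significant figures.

Q_w ≈ 165 m³/d

Rearranging the biomass balance for a CMAS with decay, V = Y·Q·ΔS·θ_c / [X·(1+k_d θ_c)] = 0.463 × 560 × (2060 − 9.69) × 12.2 / [1620 × (1 + 0.0813 × 12.2)] = 6.49×10^6 / 3227 = 2010 m³.
Wasting from the aeration tank: Q_w = V / θ_c = 2010 / 12.2 = 164.7 m³/d.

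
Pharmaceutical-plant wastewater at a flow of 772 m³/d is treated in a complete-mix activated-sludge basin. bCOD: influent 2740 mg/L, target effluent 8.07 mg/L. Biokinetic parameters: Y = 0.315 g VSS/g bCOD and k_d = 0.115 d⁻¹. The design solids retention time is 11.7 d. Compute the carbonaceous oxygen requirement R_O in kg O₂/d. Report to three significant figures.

Correct the yield for decay: Y_obs = Y/(1 + k_d θ_c) = 0.315 / (1 + 0.115 × 11.7) = 0.315 / 2.345 = 0.1343.
Mass of bCOD removed per day: Q(S₀ − S) = 772 × 2732 g/m³ = 2109 kg/d.
P_X = Y_obs·Q·(S₀ − S) = 0.1343 × 2109 = 283.2 kg VSS/d.
R_O = Q·(S₀ − S) − 1.42·P_X = 2109 − 1.42 × 283.2 = 1707 kg O₂/d.

R_O ≈ 1710 kg O₂/d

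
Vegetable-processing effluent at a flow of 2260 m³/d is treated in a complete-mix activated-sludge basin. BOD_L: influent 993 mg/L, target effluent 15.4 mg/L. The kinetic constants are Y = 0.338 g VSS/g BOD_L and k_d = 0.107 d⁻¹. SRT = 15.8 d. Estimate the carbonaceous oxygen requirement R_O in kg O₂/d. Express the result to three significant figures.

Observed yield with endogenous decay: Y_obs = Y / (1 + k_d·θ_c) = 0.338 / (1 + 0.107 × 15.8) = 0.338 / 2.691 = 0.1256 g VSS/g BOD_L.
Mass of BOD_L removed per day: Q(S₀ − S) = 2260 × 977.6 g/m³ = 2209 kg/d.
P_X = Y_obs·Q·(S₀ − S) = 0.1256 × 2209 = 277.5 kg VSS/d.
Carbonaceous O₂ demand = substrate oxidised − cell-mass equivalent = 2209 − 1.42 × 277.5 = 1815 kg O₂/d.

R_O ≈ 1820 kg O₂/d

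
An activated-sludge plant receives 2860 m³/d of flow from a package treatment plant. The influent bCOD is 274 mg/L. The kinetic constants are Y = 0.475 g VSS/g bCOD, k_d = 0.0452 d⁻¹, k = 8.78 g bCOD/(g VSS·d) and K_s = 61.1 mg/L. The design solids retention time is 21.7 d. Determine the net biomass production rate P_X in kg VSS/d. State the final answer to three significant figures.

For a completely mixed reactor with recycle the Lawrence–McCarty relation gives S = K_s·(1 + k_d·θ_c) / [θ_c·(Y·k − k_d) − 1] = 61.1 × (1 + 0.0452 × 21.7) / [21.7 × (0.475 × 8.78 − 0.0452) − 1] = 121.0 / 88.52 = 1.367 mg/L.
The observed yield is Y_obs = Y/(1 + k_d·θ_c) = 0.475 / (1 + 0.0452 × 21.7) = 0.475 / 1.981 = 0.2398 g VSS per g bCOD removed.
ΔS = 274 − 1.37 = 272.6 mg/L, so the substrate removal rate is 2860 × 272.6/1000 = 779.7 kg bCOD/d.
P_X = Y_obs · Q(S₀ − S) = 0.2398 × 779.7 = 187.0 kg VSS/d.

P_X ≈ 187 kg VSS/d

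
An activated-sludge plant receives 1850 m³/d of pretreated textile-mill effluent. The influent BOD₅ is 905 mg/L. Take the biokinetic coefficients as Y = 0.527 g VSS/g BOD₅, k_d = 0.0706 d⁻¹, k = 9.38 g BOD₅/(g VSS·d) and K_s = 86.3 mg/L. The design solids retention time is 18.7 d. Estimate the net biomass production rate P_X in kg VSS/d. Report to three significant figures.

P_X ≈ 379 kg VSS/d

Effluent substrate depends only on kinetics and SRT: S = K_s(1 + k_d θ_c) / [θ_c(Yk − k_d) − 1] = 86.3 × (1 + 0.0706 × 18.7) / [18.7 × (0.527 × 9.38 − 0.0706) − 1] = 200.2 / 90.12 = 2.222 mg/L.
The observed yield is Y_obs = Y/(1 + k_d·θ_c) = 0.527 / (1 + 0.0706 × 18.7) = 0.527 / 2.320 = 0.2271 g VSS per g BOD₅ removed.
Mass of BOD₅ removed per day: Q(S₀ − S) = 1850 × 902.8 g/m³ = 1670 kg/d.
Biomass produced: P_X = Y_obs·Q·ΔS = 0.2271 × 1670 ≈ 379.3 kg VSS/d.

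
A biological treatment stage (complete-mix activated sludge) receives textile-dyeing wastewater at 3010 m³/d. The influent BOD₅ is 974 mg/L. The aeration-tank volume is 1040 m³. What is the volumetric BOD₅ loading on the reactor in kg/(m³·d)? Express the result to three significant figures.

Volumetric loading L_v = Q·S₀ / V = 3010 × 974 g/m³ / 1040 m³ = 2819 g/(m³·d) = 2.819 kg BOD₅/(m³·d).

L_v ≈ 2.82 kg BOD₅/(m³·d)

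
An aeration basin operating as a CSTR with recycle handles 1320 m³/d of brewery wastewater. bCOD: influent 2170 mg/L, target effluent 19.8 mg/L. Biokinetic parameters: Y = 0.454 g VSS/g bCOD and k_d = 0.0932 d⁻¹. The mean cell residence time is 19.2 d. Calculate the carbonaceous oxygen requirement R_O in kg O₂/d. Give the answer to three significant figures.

R_O ≈ 2180 kg O₂/d

Observed yield with endogenous decay: Y_obs = Y / (1 + k_d·θ_c) = 0.454 / (1 + 0.0932 × 19.2) = 0.454 / 2.789 = 0.1628 g VSS/g bCOD.
Mass of bCOD removed per day: Q(S₀ − S) = 1320 × 2150 g/m³ = 2838 kg/d.
Biomass synthesised: P_X = Y_obs × 2838 = 461.9 kg VSS/d.
Carbonaceous O₂ demand = substrate oxidised − cell-mass equivalent = 2838 − 1.42 × 461.9 = 2182 kg O₂/d.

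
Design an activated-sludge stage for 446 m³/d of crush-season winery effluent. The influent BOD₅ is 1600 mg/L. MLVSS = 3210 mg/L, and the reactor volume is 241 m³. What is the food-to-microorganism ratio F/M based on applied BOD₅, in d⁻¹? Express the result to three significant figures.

Food-to-microorganism ratio F/M = Q S₀ / (V X) = 446 × 1600 / (241.0 × 3210) = 0.9224 d⁻¹.

F/M ≈ 0.922 d⁻¹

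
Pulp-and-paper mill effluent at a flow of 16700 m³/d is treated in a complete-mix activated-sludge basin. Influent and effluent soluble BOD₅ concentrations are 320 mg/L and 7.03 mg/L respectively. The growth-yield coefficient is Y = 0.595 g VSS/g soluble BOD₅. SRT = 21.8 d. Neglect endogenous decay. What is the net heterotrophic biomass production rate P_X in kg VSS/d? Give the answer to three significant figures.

P_X ≈ 3110 kg VSS/d

With endogenous decay neglected, the observed yield equals the true yield: Y_obs = Y = 0.595 g VSS/g soluble BOD₅.
Mass of soluble BOD₅ removed per day: Q(S₀ − S) = 16700 × 313.0 g/m³ = 5227 kg/d.
P_X = Y_obs · Q(S₀ − S) = 0.5950 × 5227 = 3110 kg VSS/d.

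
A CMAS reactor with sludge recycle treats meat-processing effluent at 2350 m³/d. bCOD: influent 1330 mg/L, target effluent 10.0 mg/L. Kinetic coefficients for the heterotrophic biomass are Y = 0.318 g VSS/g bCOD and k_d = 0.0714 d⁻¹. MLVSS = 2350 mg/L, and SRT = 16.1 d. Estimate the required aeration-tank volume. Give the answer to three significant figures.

Steady-state biomass mass balance: V·X·(1 + k_d·θ_c) = Y·Q·(S₀ − S)·θ_c, so V = 0.318 × 2350 × (1330 − 10.0) × 16.1 / [2350 × (1 + 0.0714 × 16.1)] = 1.59×10^7 / 5051 = 3144 m³.

V ≈ 3140 m³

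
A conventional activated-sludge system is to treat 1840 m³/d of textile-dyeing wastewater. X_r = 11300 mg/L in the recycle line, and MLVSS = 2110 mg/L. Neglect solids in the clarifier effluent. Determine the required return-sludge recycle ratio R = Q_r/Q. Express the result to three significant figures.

R ≈ 0.230

Solids balance on the clarifier gives (1+R)X = R·X_r, so R = X/(X_r − X) = 2110 / (11300 − 2110) = 0.2296.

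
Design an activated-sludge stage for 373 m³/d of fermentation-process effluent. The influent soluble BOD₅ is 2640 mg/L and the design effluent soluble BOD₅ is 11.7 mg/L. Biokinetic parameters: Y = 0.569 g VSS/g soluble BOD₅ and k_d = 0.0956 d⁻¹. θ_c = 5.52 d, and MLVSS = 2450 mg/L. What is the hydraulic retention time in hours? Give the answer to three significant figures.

Steady-state biomass mass balance: V·X·(1 + k_d·θ_c) = Y·Q·(S₀ − S)·θ_c, so V = 0.569 × 373 × (2640 − 11.7) × 5.52 / [2450 × (1 + 0.0956 × 5.52)] = 3.08×10^6 / 3743 = 822.7 m³.
τ = V/Q = 822.7/373 = 2.206 d, or 52.93 h.

τ ≈ 52.9 h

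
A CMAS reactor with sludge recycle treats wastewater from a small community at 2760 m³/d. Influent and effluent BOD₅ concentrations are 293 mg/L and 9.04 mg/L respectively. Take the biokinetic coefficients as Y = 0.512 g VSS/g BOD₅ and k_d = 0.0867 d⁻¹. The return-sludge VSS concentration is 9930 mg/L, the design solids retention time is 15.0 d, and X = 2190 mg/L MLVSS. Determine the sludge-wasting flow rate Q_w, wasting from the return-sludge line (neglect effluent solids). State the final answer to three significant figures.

From the SRT design equation V = Y Q (S₀−S) θ_c / [X (1 + k_d θ_c)] = 0.512 × 2760 × (293 − 9.04) × 15.0 / [2190 × (1 + 0.0867 × 15.0)] = 6.02×10^6 / 5038 = 1195 m³.
Wasting from the return line (neglecting effluent solids): Q_w = V·X / (θ_c·X_r) = 1195 × 2190 / (15.0 × 9930) = 17.57 m³/d.

Q_w ≈ 17.6 m³/d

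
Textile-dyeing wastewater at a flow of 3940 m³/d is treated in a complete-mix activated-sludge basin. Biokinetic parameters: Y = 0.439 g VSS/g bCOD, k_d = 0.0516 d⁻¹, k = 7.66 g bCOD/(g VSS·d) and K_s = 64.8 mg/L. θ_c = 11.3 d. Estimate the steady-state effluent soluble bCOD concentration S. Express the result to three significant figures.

From the Monod/SRT balance for a CMAS, S = K_s·(1+k_d θ_c)/[θ_c·(Y k − k_d) − 1] = 64.8 × (1 + 0.0516 × 11.3) / [11.3 × (0.439 × 7.66 − 0.0516) − 1] = 102.6 / 36.42 = 2.817 mg/L.

S ≈ 2.82 mg/L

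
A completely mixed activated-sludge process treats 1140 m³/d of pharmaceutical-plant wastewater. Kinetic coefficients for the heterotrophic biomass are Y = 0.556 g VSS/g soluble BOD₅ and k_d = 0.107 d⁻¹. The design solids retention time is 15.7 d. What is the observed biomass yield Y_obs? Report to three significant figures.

Y_obs ≈ 0.207 g VSS/g soluble BOD₅

The observed yield is Y_obs = Y/(1 + k_d·θ_c) = 0.556 / (1 + 0.107 × 15.7) = 0.556 / 2.680 = 0.2075 g VSS per g soluble BOD₅ removed.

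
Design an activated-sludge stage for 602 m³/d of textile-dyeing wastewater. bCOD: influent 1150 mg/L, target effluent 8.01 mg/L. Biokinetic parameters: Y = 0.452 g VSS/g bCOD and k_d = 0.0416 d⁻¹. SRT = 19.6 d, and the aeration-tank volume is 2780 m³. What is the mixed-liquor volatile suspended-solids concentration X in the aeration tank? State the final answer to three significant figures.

X ≈ 1210 mg/L

Solving the biomass balance for X: X = Y Q (S₀−S) θ_c / [V (1+k_d θ_c)] = 0.452 × 602 × (1150 − 8.01) × 19.6 / [2780 × (1 + 0.0416 × 19.6)] = 1207 mg/L.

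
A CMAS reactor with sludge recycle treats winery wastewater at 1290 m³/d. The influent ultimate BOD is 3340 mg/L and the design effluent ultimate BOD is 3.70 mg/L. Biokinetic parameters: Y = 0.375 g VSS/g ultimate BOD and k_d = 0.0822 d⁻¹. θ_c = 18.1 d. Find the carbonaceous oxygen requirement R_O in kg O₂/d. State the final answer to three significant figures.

R_O ≈ 3380 kg O₂/d

Y_obs = Y / (1 + k_d θ_c) = 0.375 / (1 + 0.0822 × 18.1) = 0.375 / 2.488 = 0.1507.
Mass of ultimate BOD removed per day: Q(S₀ − S) = 1290 × 3336 g/m³ = 4304 kg/d.
Net sludge production P_X = 0.1507 × 4304 = 648.7 kg VSS/d.
R_O = Q·(S₀ − S) − 1.42·P_X = 4304 − 1.42 × 648.7 = 3383 kg O₂/d.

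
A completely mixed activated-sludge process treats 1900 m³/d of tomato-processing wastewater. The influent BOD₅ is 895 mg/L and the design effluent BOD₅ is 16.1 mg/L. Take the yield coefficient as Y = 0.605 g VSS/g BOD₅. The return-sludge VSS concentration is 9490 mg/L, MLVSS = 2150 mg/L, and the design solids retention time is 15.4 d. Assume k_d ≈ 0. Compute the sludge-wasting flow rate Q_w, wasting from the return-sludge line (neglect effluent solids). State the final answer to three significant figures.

Q_w ≈ 106 m³/d

With k_d = 0 the design equation reduces to V = Y Q (S₀−S) θ_c / X = 0.605 × 1900 × (895 − 16.1) × 15.4 / 2150 = 7237 m³.
Q_w = (V·X)/(θ_c X_r) = 7237 × 2150 / (15.4 × 9490) = 106.5 m³/d.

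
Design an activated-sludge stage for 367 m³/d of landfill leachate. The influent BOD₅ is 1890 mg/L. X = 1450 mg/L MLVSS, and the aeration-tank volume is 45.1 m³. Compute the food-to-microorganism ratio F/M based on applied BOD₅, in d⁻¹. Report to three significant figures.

F/M ≈ 10.6 d⁻¹

F/M = Q·S₀ / (V·X) = 367 × 1890 / (45.10 × 1450) = 10.61 g BOD₅·(g VSS·d)⁻¹.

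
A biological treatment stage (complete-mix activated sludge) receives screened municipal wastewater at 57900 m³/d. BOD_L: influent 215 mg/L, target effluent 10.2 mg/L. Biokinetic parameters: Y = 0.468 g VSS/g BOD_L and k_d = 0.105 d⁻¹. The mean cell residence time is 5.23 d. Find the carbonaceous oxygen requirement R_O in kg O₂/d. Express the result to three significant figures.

Correct the yield for decay: Y_obs = Y/(1 + k_d θ_c) = 0.468 / (1 + 0.105 × 5.23) = 0.468 / 1.549 = 0.3021.
Mass of BOD_L removed per day: Q(S₀ − S) = 57900 × 204.8 g/m³ = 11858 kg/d.
P_X = Y_obs·Q·(S₀ − S) = 0.3021 × 11858 = 3582 kg VSS/d.
R_O = Q·ΔS − 1.42 P_X = 11858 − 5087 = 6771 kg O₂/d.

R_O ≈ 6770 kg O₂/d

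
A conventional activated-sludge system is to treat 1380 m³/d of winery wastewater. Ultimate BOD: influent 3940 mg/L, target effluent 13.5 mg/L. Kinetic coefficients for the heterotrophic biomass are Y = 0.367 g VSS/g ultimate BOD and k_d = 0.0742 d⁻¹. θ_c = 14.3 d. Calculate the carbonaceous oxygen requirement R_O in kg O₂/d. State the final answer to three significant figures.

Correct the yield for decay: Y_obs = Y/(1 + k_d θ_c) = 0.367 / (1 + 0.0742 × 14.3) = 0.367 / 2.061 = 0.1781.
ΔS = 3940 − 13.5 = 3926 mg/L, so the substrate removal rate is 1380 × 3926/1000 = 5419 kg ultimate BOD/d.
P_X = Y_obs·Q·(S₀ − S) = 0.1781 × 5419 = 964.9 kg VSS/d.
R_O = Q·ΔS − 1.42 P_X = 5419 − 1370 = 4048 kg O₂/d.

R_O ≈ 4050 kg O₂/d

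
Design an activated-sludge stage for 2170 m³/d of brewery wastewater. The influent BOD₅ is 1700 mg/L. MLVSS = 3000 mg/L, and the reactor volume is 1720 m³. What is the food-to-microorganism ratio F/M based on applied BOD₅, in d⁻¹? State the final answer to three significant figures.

F/M ≈ 0.715 d⁻¹

F/M = Q·S₀ / (V·X) = 2170 × 1700 / (1720 × 3000) = 0.7149 g BOD₅·(g VSS·d)⁻¹.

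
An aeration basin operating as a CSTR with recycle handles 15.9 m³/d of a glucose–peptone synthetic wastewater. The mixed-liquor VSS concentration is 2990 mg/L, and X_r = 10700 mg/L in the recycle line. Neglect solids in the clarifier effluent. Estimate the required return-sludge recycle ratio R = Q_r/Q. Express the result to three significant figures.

Mass balance around the secondary clarifier (neglecting effluent solids): R = X / (X_r − X) = 2990 / (10700 − 2990) = 0.3878.

R ≈ 0.388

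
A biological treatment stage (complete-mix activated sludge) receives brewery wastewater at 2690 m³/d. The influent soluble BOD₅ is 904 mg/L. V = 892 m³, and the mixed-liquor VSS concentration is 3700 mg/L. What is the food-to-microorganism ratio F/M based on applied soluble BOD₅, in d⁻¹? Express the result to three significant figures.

Food-to-microorganism ratio F/M = Q S₀ / (V X) = 2690 × 904 / (892.0 × 3700) = 0.7368 d⁻¹.

F/M ≈ 0.737 d⁻¹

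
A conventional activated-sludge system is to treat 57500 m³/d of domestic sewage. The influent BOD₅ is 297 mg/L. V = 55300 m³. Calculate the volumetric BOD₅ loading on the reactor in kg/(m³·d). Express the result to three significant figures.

L_v ≈ 0.309 kg BOD₅/(m³·d)

Applied BOD₅ load per unit volume = Q·S₀/V = (57500 × 297/1000)/55300 = 0.3088 kg BOD₅·m⁻³·d⁻¹.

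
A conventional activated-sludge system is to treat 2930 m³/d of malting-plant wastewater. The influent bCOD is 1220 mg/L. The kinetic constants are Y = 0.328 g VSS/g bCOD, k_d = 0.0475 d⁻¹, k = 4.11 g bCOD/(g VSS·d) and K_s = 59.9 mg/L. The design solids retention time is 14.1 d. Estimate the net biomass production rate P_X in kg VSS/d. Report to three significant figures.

P_X ≈ 699 kg VSS/d

From the Monod/SRT balance for a CMAS, S = K_s·(1+k_d θ_c)/[θ_c·(Y k − k_d) − 1] = 59.9 × (1 + 0.0475 × 14.1) / [14.1 × (0.328 × 4.11 − 0.0475) − 1] = 100.0 / 17.34 = 5.769 mg/L.
Correct the yield for decay: Y_obs = Y/(1 + k_d θ_c) = 0.328 / (1 + 0.0475 × 14.1) = 0.328 / 1.670 = 0.1964.
ΔS = 1220 − 5.77 = 1214 mg/L, so the substrate removal rate is 2930 × 1214/1000 = 3558 kg bCOD/d.
Biomass produced: P_X = Y_obs·Q·ΔS = 0.1964 × 3558 ≈ 698.9 kg VSS/d.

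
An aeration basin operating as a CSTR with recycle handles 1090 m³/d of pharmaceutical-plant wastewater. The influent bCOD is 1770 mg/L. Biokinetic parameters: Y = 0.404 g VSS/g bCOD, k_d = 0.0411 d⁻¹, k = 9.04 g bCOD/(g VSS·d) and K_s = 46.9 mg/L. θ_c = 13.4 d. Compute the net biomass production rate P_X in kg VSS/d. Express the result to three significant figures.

Effluent substrate depends only on kinetics and SRT: S = K_s(1 + k_d θ_c) / [θ_c(Yk − k_d) − 1] = 46.9 × (1 + 0.0411 × 13.4) / [13.4 × (0.404 × 9.04 − 0.0411) − 1] = 72.73 / 47.39 = 1.535 mg/L.
Observed yield with endogenous decay: Y_obs = Y / (1 + k_d·θ_c) = 0.404 / (1 + 0.0411 × 13.4) = 0.404 / 1.551 = 0.2605 g VSS/g bCOD.
Mass of bCOD removed per day: Q(S₀ − S) = 1090 × 1768 g/m³ = 1928 kg/d.
Biomass produced: P_X = Y_obs·Q·ΔS = 0.2605 × 1928 ≈ 502.2 kg VSS/d.

P_X ≈ 502 kg VSS/d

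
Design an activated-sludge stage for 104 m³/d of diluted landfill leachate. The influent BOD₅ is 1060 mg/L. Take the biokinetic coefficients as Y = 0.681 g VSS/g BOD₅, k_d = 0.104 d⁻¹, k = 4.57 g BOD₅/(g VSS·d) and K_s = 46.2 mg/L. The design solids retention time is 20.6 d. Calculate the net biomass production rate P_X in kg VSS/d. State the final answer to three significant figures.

P_X ≈ 23.8 kg VSS/d

For a completely mixed reactor with recycle the Lawrence–McCarty relation gives S = K_s·(1 + k_d·θ_c) / [θ_c·(Y·k − k_d) − 1] = 46.2 × (1 + 0.104 × 20.6) / [20.6 × (0.681 × 4.57 − 0.104) − 1] = 145.2 / 60.97 = 2.381 mg/L.
Observed yield with endogenous decay: Y_obs = Y / (1 + k_d·θ_c) = 0.681 / (1 + 0.104 × 20.6) = 0.681 / 3.142 = 0.2167 g VSS/g BOD₅.
Q·(S₀ − S) = 104 × (1060 − 2.38) × 10⁻³ = 110.0 kg/d removed.
Biomass produced: P_X = Y_obs·Q·ΔS = 0.2167 × 110.0 ≈ 23.84 kg VSS/d.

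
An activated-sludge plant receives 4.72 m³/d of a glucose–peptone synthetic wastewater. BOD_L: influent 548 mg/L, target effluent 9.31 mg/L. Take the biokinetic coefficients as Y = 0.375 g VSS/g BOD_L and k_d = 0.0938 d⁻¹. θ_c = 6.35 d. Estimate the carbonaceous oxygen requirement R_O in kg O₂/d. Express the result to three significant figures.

R_O ≈ 1.69 kg O₂/d

Observed yield with endogenous decay: Y_obs = Y / (1 + k_d·θ_c) = 0.375 / (1 + 0.0938 × 6.35) = 0.375 / 1.596 = 0.2350 g VSS/g BOD_L.
Q·(S₀ − S) = 4.72 × (548 − 9.31) × 10⁻³ = 2.543 kg/d removed.
P_X = Y_obs·Q·(S₀ − S) = 0.2350 × 2.543 = 0.5976 kg VSS/d.
R_O = Q·(S₀ − S) − 1.42·P_X = 2.543 − 1.42 × 0.5976 = 1.694 kg O₂/d.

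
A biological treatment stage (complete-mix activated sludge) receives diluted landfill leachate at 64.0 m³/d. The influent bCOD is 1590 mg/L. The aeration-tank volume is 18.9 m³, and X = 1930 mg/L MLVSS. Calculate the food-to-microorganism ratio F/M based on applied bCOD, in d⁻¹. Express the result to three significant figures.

F/M = applied load / biomass = Q·S₀/(V·X) = 64.0 × 1590 / (18.90 × 1930) = 2.790 d⁻¹.

F/M ≈ 2.79 d⁻¹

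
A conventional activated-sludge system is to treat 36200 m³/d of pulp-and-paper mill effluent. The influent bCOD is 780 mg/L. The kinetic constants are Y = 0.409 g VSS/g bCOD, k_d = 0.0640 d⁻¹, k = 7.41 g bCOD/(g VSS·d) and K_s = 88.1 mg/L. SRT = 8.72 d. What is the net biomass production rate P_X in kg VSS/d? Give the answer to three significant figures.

Effluent substrate depends only on kinetics and SRT: S = K_s(1 + k_d θ_c) / [θ_c(Yk − k_d) − 1] = 88.1 × (1 + 0.0640 × 8.72) / [8.72 × (0.409 × 7.41 − 0.0640) − 1] = 137.3 / 24.87 = 5.519 mg/L.
Observed yield with endogenous decay: Y_obs = Y / (1 + k_d·θ_c) = 0.409 / (1 + 0.0640 × 8.72) = 0.409 / 1.558 = 0.2625 g VSS/g bCOD.
Mass of bCOD removed per day: Q(S₀ − S) = 36200 × 774.5 g/m³ = 28036 kg/d.
Biomass produced: P_X = Y_obs·Q·ΔS = 0.2625 × 28036 ≈ 7360 kg VSS/d.

P_X ≈ 7360 kg VSS/d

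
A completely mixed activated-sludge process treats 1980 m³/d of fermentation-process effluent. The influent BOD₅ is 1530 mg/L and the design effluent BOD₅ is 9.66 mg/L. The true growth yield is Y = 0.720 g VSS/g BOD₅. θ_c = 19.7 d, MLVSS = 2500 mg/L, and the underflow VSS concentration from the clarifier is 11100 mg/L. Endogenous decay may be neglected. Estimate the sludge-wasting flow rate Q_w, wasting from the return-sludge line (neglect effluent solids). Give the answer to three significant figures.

Biomass mass balance (decay neglected): V·X = Y·Q·(S₀ − S)·θ_c, so V = 0.720 × 1980 × (1530 − 9.66) × 19.7 / 2500 = 17079 m³.
Wasting from the return line (neglecting effluent solids): Q_w = V·X / (θ_c·X_r) = 17079 × 2500 / (19.7 × 11100) = 195.3 m³/d.

Q_w ≈ 195 m³/d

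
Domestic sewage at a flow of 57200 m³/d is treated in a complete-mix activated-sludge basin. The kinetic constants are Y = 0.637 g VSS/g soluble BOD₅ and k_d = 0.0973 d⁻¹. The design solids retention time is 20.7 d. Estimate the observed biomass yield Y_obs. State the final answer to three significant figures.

The observed yield is Y_obs = Y/(1 + k_d·θ_c) = 0.637 / (1 + 0.0973 × 20.7) = 0.637 / 3.014 = 0.2113 g VSS per g soluble BOD₅ removed.

Y_obs ≈ 0.211 g VSS/g soluble BOD₅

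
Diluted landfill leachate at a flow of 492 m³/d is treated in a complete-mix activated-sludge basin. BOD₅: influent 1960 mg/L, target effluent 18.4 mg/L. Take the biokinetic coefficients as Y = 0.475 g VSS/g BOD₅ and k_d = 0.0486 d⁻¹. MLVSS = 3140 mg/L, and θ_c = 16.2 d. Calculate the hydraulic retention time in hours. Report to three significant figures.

τ ≈ 63.9 h

Steady-state biomass mass balance: V·X·(1 + k_d·θ_c) = Y·Q·(S₀ − S)·θ_c, so V = 0.475 × 492 × (1960 − 18.4) × 16.2 / [3140 × (1 + 0.0486 × 16.2)] = 7.35×10^6 / 5612 = 1310 m³.
HRT = V/Q = 1310 m³ / 492 m³·d⁻¹ = 2.662 d × 24 = 63.89 h.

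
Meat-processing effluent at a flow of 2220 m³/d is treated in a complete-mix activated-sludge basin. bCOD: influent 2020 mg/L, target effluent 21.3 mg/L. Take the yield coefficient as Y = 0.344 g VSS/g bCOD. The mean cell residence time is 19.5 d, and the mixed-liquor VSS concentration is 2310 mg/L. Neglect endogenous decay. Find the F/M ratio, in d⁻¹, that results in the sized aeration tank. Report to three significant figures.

With k_d = 0 the design equation reduces to V = Y Q (S₀−S) θ_c / X = 0.344 × 2220 × (2020 − 21.3) × 19.5 / 2310 = 12885 m³.
F/M = applied load / biomass = Q·S₀/(V·X) = 2220 × 2020 / (12885 × 2310) = 0.1507 d⁻¹.

F/M ≈ 0.151 d⁻¹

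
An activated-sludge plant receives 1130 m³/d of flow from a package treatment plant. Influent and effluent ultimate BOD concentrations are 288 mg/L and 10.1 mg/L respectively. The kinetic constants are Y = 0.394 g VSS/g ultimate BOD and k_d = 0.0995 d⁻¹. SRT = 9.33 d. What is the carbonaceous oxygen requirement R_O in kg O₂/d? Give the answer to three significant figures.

Observed yield with endogenous decay: Y_obs = Y / (1 + k_d·θ_c) = 0.394 / (1 + 0.0995 × 9.33) = 0.394 / 1.928 = 0.2043 g VSS/g ultimate BOD.
ΔS = 288 − 10.1 = 277.9 mg/L, so the substrate removal rate is 1130 × 277.9/1000 = 314.0 kg ultimate BOD/d.
P_X = Y_obs·Q·(S₀ − S) = 0.2043 × 314.0 = 64.16 kg VSS/d.
Carbonaceous O₂ demand = substrate oxidised − cell-mass equivalent = 314.0 − 1.42 × 64.16 = 222.9 kg O₂/d.

R_O ≈ 223 kg O₂/d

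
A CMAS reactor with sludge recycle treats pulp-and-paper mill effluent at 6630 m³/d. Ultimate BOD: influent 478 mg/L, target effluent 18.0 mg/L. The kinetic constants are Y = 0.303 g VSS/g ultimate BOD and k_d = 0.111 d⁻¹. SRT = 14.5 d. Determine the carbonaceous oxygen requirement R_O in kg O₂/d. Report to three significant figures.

The observed yield is Y_obs = Y/(1 + k_d·θ_c) = 0.303 / (1 + 0.111 × 14.5) = 0.303 / 2.609 = 0.1161 g VSS per g ultimate BOD removed.
Substrate removed = Q·(S₀ − S) = 6630 m³/d × (478 − 18.0) g/m³ = 3.05×10^6 g/d = 3050 kg/d.
P_X = Y_obs·Q·(S₀ − S) = 0.1161 × 3050 = 354.1 kg VSS/d.
R_O = Q·ΔS − 1.42 P_X = 3050 − 502.9 = 2547 kg O₂/d.

R_O ≈ 2550 kg O₂/d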